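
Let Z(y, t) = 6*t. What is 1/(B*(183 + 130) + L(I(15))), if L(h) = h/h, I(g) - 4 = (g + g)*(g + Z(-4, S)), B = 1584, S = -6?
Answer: 1/495793 ≈ 2.0170e-6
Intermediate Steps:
I(g) = 4 + 2*g*(-36 + g) (I(g) = 4 + (g + g)*(g + 6*(-6)) = 4 + (2*g)*(g - 36) = 4 + (2*g)*(-36 + g) = 4 + 2*g*(-36 + g))
L(h) = 1
1/(B*(183 + 130) + L(I(15))) = 1/(1584*(183 + 130) + 1) = 1/(1584*313 + 1) = 1/(495792 + 1) = 1/495793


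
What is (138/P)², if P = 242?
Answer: 4761/14641 ≈ 0.32518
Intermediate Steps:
(138/P)² = (138/242)² = (138*(1/242))² = (69/121)² = 4761/14641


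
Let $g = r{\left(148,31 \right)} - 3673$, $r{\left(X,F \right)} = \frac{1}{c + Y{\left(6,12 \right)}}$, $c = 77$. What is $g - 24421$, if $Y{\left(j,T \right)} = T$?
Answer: $- \frac{2500365}{89} \approx -28094.0$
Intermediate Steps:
$r{\left(X,F \right)} = \frac{1}{89}$ ($r{\left(X,F \right)} = \frac{1}{77 + 12} = \frac{1}{89}$)
$g = - \frac{326896}{89}$ ($g = \frac{1}{89} - 3673 = - \frac{326896}{89} \approx -3673.0$)
$g - 24421 = - \frac{326896}{89} - 24421 = - \frac{2500365}{89}$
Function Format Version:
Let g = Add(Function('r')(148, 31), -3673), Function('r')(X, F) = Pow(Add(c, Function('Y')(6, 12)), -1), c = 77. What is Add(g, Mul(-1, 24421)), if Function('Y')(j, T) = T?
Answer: Rational(-2500365, 89) ≈ -28094.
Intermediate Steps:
Function('r')(X, F) = Rational(1, 89) (Function('r')(X, F) = Pow(Add(77, 12), -1) = Pow(89, -1) = Rational(1, 89))
g = Rational(-326896, 89) (g = Add(Rational(1, 89), -3673) = Rational(-326896, 89) ≈ -3673.0)
Add(g, Mul(-1, 24421)) = Add(Rational(-326896, 89), Mul(-1, 24421)) = Add(Rational(-326896, 89), -24421) = Rational(-2500365, 89)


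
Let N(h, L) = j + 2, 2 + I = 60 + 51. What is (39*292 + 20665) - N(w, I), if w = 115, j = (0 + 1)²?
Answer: 32050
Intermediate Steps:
I = 109 (I = -2 + (60 + 51) = -2 + 111 = 109)
j = 1 (j = 1² = 1)
N(h, L) = 3 (N(h, L) = 1 + 2 = 3)
(39*292 + 20665) - N(w, I) = (39*292 + 20665) - 1*3 = (11388 + 20665) - 3 = 32053 - 3 = 32050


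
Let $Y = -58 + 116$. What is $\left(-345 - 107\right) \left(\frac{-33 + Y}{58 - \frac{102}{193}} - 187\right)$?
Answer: $\frac{233839827}{2773} \approx 84327.0$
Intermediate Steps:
$Y = 58$
$\left(-345 - 107\right) \left(\frac{-33 + Y}{58 - \frac{102}{193}} - 187\right) = \left(-345 - 107\right) \left(\frac{-33 + 58}{58 - \frac{102}{193}} - 187\right) = - 452 \left(\frac{25}{58 - \frac{102}{193}} - 187\right) = - 452 \left(\frac{25}{\frac{11092}{193}} - 187\right) = - 452 \left(25 \cdot \frac{193}{11092} - 187\right) = - 452 \left(\frac{4825}{11092} - 187\right) = \left(-452\right) \left(- \frac{2069379}{11092}\right) = \frac{233839827}{2773}$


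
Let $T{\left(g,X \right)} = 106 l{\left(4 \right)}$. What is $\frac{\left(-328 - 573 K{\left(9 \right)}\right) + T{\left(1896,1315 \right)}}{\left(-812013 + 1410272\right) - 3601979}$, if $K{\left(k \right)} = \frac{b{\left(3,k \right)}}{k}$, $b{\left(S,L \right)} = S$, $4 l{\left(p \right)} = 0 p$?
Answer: $\frac{173}{1001240} \approx 0.00017279$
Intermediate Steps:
$l{\left(p \right)} = 0$ ($l{\left(p \right)} = \frac{0 p}{4} = \frac{1}{4} \cdot 0 = 0$)
$T{\left(g,X \right)} = 0$ ($T{\left(g,X \right)} = 106 \cdot 0 = 0$)
$K{\left(k \right)} = \frac{3}{k}$
$\frac{\left(-328 - 573 K{\left(9 \right)}\right) + T{\left(1896,1315 \right)}}{\left(-812013 + 1410272\right) - 3601979} = \frac{\left(-328 - 573 \cdot \frac{3}{9}\right) + 0}{\left(-812013 + 1410272\right) - 3601979} = \frac{\left(-328 - 573 \cdot 3 \cdot \frac{1}{9}\right) + 0}{598259 - 3601979} = \frac{\left(-328 - 191\right) + 0}{-3003720} = \left(\left(-328 - 191\right) + 0\right) \left(- \frac{1}{3003720}\right) = \left(-519 + 0\right) \left(- \frac{1}{3003720}\right) = \left(-519\right) \left(- \frac{1}{3003720}\right) = \frac{173}{1001240}$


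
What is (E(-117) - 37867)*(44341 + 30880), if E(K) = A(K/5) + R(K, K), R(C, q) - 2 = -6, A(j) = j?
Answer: -14252273312/5 ≈ -2.8505e+9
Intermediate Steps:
R(C, q) = -4 (R(C, q) = 2 - 6 = -4)
E(K) = -4 + K/5 (E(K) = K/5 - 4 = -4 + K/5)
(E(-117) - 37867)*(44341 + 30880) = ((-4 + (⅕)*(-117)) - 37867)*(44341 + 30880) = ((-4 - 117/5) - 37867)*75221 = (-137/5 - 37867)*75221 = -189472/5*75221 = -14252273312/5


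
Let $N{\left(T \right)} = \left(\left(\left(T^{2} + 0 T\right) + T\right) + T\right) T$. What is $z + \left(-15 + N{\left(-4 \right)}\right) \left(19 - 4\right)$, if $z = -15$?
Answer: $-720$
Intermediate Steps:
$N{\left(T \right)} = T \left(T^{2} + 2 T\right)$ ($N{\left(T \right)} = \left(\left(\left(T^{2} + 0\right) + T\right) + T\right) T = \left(\left(T^{2} + T\right) + T\right) T = \left(\left(T + T^{2}\right) + T\right) T = \left(T^{2} + 2 T\right) T = T \left(T^{2} + 2 T\right)$)
$z + \left(-15 + N{\left(-4 \right)}\right) \left(19 - 4\right) = -15 + \left(-15 + \left(-4\right)^{2} \left(2 - 4\right)\right) \left(19 - 4\right) = -15 + \left(-15 + 16 \left(-2\right)\right) 15 = -15 + \left(-15 - 32\right) 15 = -15 - 705 = -720$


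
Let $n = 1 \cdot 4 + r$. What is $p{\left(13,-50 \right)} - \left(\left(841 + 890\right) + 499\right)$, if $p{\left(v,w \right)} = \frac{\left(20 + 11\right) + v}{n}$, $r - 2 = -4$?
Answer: $-2208$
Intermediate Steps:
$r = -2$ ($r = 2 - 4 = -2$)
$n = 2$ ($n = 1 \cdot 4 - 2 = 4 - 2 = 2$)
$p{\left(v,w \right)} = \frac{31}{2} + \frac{v}{2}$ ($p{\left(v,w \right)} = \frac{\left(20 + 11\right) + v}{2} = \left(31 + v\right) \frac{1}{2} = \frac{31}{2} + \frac{v}{2}$)
$p{\left(13,-50 \right)} - \left(\left(841 + 890\right) + 499\right) = \left(\frac{31}{2} + \frac{1}{2} \cdot 13\right) - \left(\left(841 + 890\right) + 499\right) = \left(\frac{31}{2} + \frac{13}{2}\right) - \left(1731 + 499\right) = 22 - 2230 = -2208$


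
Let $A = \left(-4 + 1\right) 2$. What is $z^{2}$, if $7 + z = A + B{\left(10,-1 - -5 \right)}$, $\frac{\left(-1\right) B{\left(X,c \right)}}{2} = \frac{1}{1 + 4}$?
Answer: $\frac{4489}{25} \approx 179.56$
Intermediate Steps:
$A = -6$ ($A = \left(-3\right) 2 = -6$)
$B{\left(X,c \right)} = - \frac{2}{5}$ ($B{\left(X,c \right)} = - \frac{2}{1 + 4} = - \frac{2}{5}$)
$z = - \frac{67}{5}$ ($z = -7 - \frac{32}{5} = - \frac{67}{5} \approx -13.4$)
$z^{2} = \left(- \frac{67}{5}\right)^{2} = \frac{4489}{25}$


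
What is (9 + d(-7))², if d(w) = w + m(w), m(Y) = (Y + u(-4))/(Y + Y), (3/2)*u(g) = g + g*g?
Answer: 729/196 ≈ 3.7194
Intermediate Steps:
u(g) = 2*g/3 + 2*g²/3 (u(g) = 2*(g + g*g)/3 = 2*(g + g²)/3 = 2*g/3 + 2*g²/3)
m(Y) = (8 + Y)/(2*Y) (m(Y) = (Y + (⅔)*(-4)*(1 - 4))/(Y + Y) = (Y + (⅔)*(-4)*(-3))/((2*Y)) = (Y + 8)*(1/(2*Y)) = (8 + Y)*(1/(2*Y)) = (8 + Y)/(2*Y))
d(w) = w + (8 + w)/(2*w)
(9 + d(-7))² = (9 + (½ - 7 + 4/(-7)))² = (9 + (½ - 7 + 4*(-⅐)))² = (9 + (½ - 7 - 4/7))² = (9 - 99/14)² = (27/14)² = 729/196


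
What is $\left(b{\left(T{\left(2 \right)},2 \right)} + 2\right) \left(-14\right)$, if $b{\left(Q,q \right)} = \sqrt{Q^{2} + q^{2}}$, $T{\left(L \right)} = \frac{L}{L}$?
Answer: $-28 - 14 \sqrt{5} \approx -59.305$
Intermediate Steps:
$T{\left(L \right)} = 1$
$\left(b{\left(T{\left(2 \right)},2 \right)} + 2\right) \left(-14\right) = \left(\sqrt{1^{2} + 2^{2}} + 2\right) \left(-14\right) = \left(\sqrt{1 + 4} + 2\right) \left(-14\right) = \left(\sqrt{5} + 2\right) \left(-14\right) = \left(2 + \sqrt{5}\right) \left(-14\right) = -28 - 14 \sqrt{5}$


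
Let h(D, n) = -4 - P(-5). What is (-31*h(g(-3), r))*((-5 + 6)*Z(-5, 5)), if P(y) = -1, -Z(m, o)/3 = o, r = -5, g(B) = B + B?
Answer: -1395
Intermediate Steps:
g(B) = 2*B
Z(m, o) = -3*o
h(D, n) = -3 (h(D, n) = -4 - 1*(-1) = -4 + 1 = -3)
(-31*h(g(-3), r))*((-5 + 6)*Z(-5, 5)) = (-31*(-3))*((-5 + 6)*(-3*5)) = 93*(1*(-15)) = 93*(-15) = -1395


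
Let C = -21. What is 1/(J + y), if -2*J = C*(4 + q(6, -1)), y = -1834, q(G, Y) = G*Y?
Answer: -1/1855 ≈ -0.00053908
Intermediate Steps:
J = -21 (J = -(-21)*(4 + 6*(-1))/2 = -(-21)*(4 - 6)/2 = -(-21)*(-2)/2 = -½*42 = -21)
1/(J + y) = 1/(-21 - 1834) = 1/(-1855) = -1/1855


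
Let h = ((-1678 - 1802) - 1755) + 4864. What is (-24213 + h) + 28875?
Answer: 4291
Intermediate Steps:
h = -371 (h = (-3480 - 1755) + 4864 = -5235 + 4864 = -371)
(-24213 + h) + 28875 = (-24213 - 371) + 28875 = -24584 + 28875 = 4291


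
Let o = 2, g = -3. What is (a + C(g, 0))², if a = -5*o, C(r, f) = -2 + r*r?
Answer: 9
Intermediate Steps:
C(r, f) = -2 + r²
a = -10 (a = -5*2 = -10)
(a + C(g, 0))² = (-10 + (-2 + (-3)²))² = (-10 + (-2 + 9))² = (-10 + 7)² = (-3)² = 9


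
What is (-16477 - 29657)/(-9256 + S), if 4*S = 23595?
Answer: 184536/13429 ≈ 13.742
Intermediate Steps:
S = 23595/4 (S = (¼)*23595 = 23595/4 ≈ 5898.8)
(-16477 - 29657)/(-9256 + S) = (-16477 - 29657)/(-9256 + 23595/4) = -46134/(-13429/4) = -46134*(-4/13429) = 184536/13429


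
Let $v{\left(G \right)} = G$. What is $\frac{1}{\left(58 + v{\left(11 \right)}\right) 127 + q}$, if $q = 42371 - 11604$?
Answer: $\frac{1}{39530} \approx 2.5297 \cdot 10^{-5}$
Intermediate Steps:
$q = 30767$ ($q = 42371 - 11604 = 30767$)
$\frac{1}{\left(58 + v{\left(11 \right)}\right) 127 + q} = \frac{1}{\left(58 + 11\right) 127 + 30767} = \frac{1}{69 \cdot 127 + 30767} = \frac{1}{8763 + 30767} = \frac{1}{39530}$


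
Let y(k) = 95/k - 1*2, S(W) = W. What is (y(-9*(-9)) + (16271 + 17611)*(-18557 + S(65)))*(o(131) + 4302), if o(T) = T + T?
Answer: -231624011067484/81 ≈ -2.8596e+12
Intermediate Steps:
o(T) = 2*T
y(k) = -2 + 95/k (y(k) = 95/k - 2 = -2 + 95/k)
(y(-9*(-9)) + (16271 + 17611)*(-18557 + S(65)))*(o(131) + 4302) = ((-2 + 95/((-9*(-9)))) + (16271 + 17611)*(-18557 + 65))*(2*131 + 4302) = ((-2 + 95/81) + 33882*(-18492))*(262 + 4302) = ((-2 + 95*(1/81)) - 626545944)*4564 = ((-2 + 95/81) - 626545944)*4564 = (-67/81 - 626545944)*4564 = -50750221531/81*4564 = -231624011067484/81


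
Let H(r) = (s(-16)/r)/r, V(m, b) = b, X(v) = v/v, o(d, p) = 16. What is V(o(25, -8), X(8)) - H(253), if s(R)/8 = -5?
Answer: 64049/64009 ≈ 1.0006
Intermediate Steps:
s(R) = -40 (s(R) = 8*(-5) = -40)
X(v) = 1
H(r) = -40/r² (H(r) = (-40/r)/r = -40/r²)
V(o(25, -8), X(8)) - H(253) = 1 - (-40)/253² = 1 - (-40)/64009 = 1 - 1*(-40/64009) = 1 + 40/64009 = 64049/64009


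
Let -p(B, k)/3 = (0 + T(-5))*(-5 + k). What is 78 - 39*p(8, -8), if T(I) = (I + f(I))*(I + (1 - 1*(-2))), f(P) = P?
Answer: -30342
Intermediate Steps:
T(I) = 2*I*(3 + I) (T(I) = (I + I)*(I + (1 - 1*(-2))) = (2*I)*(I + (1 + 2)) = (2*I)*(I + 3) = (2*I)*(3 + I) = 2*I*(3 + I))
p(B, k) = 300 - 60*k (p(B, k) = -3*(0 + 2*(-5)*(3 - 5))*(-5 + k) = -3*(0 + 2*(-5)*(-2))*(-5 + k) = -3*(0 + 20)*(-5 + k) = -60*(-5 + k) = -3*(-100 + 20*k) = 300 - 60*k)
78 - 39*p(8, -8) = 78 - 39*(300 - 60*(-8)) = 78 - 39*(300 + 480) = 78 - 39*780 = 78 - 30420 = -30342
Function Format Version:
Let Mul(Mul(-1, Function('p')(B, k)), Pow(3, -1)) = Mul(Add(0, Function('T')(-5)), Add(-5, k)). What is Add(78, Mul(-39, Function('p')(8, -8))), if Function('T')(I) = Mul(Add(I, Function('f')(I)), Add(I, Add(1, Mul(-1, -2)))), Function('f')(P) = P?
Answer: -30342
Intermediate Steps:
Function('T')(I) = Mul(2, I, Add(3, I)) (Function('T')(I) = Mul(Add(I, I), Add(I, Add(1, Mul(-1, -2)))) = Mul(Mul(2, I), Add(I, Add(1, 2))) = Mul(Mul(2, I), Add(I, 3)) = Mul(Mul(2, I), Add(3, I)) = Mul(2, I, Add(3, I)))
Function('p')(B, k) = Add(300, Mul(-60, k)) (Function('p')(B, k) = Mul(-3, Mul(Add(0, Mul(2, -5, Add(3, -5))), Add(-5, k))) = Mul(-3, Mul(Add(0, Mul(2, -5, -2)), Add(-5, k))) = Mul(-3, Mul(Add(0, 20), Add(-5, k))) = Mul(-3, Mul(20, Add(-5, k))) = Mul(-3, Add(-100, Mul(20, k))) = Add(300, Mul(-60, k)))
Add(78, Mul(-39, Function('p')(8, -8))) = Add(78, Mul(-39, Add(300, Mul(-60, -8)))) = Add(78, Mul(-39, Add(300, 480))) = Add(78, Mul(-39, 780)) = Add(78, -30420) = -30342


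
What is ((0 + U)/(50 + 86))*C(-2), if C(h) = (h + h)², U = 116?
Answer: 232/17 ≈ 13.647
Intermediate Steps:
C(h) = 4*h² (C(h) = (2*h)² = 4*h²)
((0 + U)/(50 + 86))*C(-2) = ((0 + 116)/(50 + 86))*(4*(-2)²) = (116/136)*(4*4) = (116*(1/136))*16 = (29/34)*16 = 232/17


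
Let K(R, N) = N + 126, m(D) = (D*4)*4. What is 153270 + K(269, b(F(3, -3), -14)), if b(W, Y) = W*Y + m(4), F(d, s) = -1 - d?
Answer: 153516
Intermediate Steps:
m(D) = 16*D (m(D) = (4*D)*4 = 16*D)
b(W, Y) = 64 + W*Y (b(W, Y) = W*Y + 16*4 = W*Y + 64 = 64 + W*Y)
K(R, N) = 126 + N
153270 + K(269, b(F(3, -3), -14)) = 153270 + (126 + (64 + (-1 - 1*3)*(-14))) = 153270 + (126 + (64 + (-1 - 3)*(-14))) = 153270 + (126 + (64 - 4*(-14))) = 153270 + (126 + (64 + 56)) = 153270 + (126 + 120) = 153270 + 246 = 153516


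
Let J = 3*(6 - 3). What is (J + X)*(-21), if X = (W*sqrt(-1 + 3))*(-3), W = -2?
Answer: -189 - 126*sqrt(2) ≈ -367.19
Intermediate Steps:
X = 6*sqrt(2) (X = -2*sqrt(-1 + 3)*(-3) = -2*sqrt(2)*(-3) = 6*sqrt(2) ≈ 8.4853)
J = 9 (J = 3*3 = 9)
(J + X)*(-21) = (9 + 6*sqrt(2))*(-21) = -189 - 126*sqrt(2)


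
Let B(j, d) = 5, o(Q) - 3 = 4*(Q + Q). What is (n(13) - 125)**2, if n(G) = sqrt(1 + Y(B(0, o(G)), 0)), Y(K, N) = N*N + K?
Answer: (125 - sqrt(6))**2 ≈ 15019.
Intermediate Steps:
o(Q) = 3 + 8*Q (o(Q) = 3 + 4*(Q + Q) = 3 + 4*(2*Q) = 3 + 8*Q)
Y(K, N) = K + N**2 (Y(K, N) = N**2 + K = K + N**2)
n(G) = sqrt(6) (n(G) = sqrt(1 + (5 + 0**2)) = sqrt(1 + (5 + 0)) = sqrt(1 + 5) = sqrt(6))
(n(13) - 125)**2 = (sqrt(6) - 125)**2 = (-125 + sqrt(6))**2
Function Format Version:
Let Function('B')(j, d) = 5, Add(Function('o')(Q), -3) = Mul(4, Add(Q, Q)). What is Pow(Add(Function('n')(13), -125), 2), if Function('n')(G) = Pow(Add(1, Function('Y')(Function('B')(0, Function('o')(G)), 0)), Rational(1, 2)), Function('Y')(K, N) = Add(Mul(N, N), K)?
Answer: Pow(Add(125, Mul(-1, Pow(6, Rational(1, 2)))), 2) ≈ 15019.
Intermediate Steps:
Function('o')(Q) = Add(3, Mul(8, Q)) (Function('o')(Q) = Add(3, Mul(4, Add(Q, Q))) = Add(3, Mul(4, Mul(2, Q))) = Add(3, Mul(8, Q)))
Function('Y')(K, N) = Add(K, Pow(N, 2)) (Function('Y')(K, N) = Add(Pow(N, 2), K) = Add(K, Pow(N, 2)))
Function('n')(G) = Pow(6, Rational(1, 2)) (Function('n')(G) = Pow(Add(1, Add(5, Pow(0, 2))), Rational(1, 2)) = Pow(Add(1, Add(5, 0)), Rational(1, 2)) = Pow(Add(1, 5), Rational(1, 2)) = Pow(6, Rational(1, 2)))
Pow(Add(Function('n')(13), -125), 2) = Pow(Add(Pow(6, Rational(1, 2)), -125), 2) = Pow(Add(-125, Pow(6, Rational(1, 2))), 2)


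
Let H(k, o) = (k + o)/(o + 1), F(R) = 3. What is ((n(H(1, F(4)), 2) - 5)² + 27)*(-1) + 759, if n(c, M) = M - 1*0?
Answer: 723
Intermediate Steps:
H(k, o) = (k + o)/(1 + o)
n(c, M) = M (n(c, M) = M + 0 = M)
((n(H(1, F(4)), 2) - 5)² + 27)*(-1) + 759 = ((2 - 5)² + 27)*(-1) + 759 = ((-3)² + 27)*(-1) + 759 = (9 + 27)*(-1) + 759 = 36*(-1) + 759 = -36 + 759 = 723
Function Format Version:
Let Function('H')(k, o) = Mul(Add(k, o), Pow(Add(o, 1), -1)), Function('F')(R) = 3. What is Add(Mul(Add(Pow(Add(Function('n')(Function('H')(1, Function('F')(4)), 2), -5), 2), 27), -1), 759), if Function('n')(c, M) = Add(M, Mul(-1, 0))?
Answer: 723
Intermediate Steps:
Function('H')(k, o) = Mul(Pow(Add(1, o), -1), Add(k, o)) (Function('H')(k, o) = Mul(Add(k, o), Pow(Add(1, o), -1)) = Mul(Pow(Add(1, o), -1), Add(k, o)))
Function('n')(c, M) = M (Function('n')(c, M) = Add(M, 0) = M)
Add(Mul(Add(Pow(Add(Function('n')(Function('H')(1, Function('F')(4)), 2), -5), 2), 27), -1), 759) = Add(Mul(Add(Pow(Add(2, -5), 2), 27), -1), 759) = Add(Mul(Add(Pow(-3, 2), 27), -1), 759) = Add(Mul(Add(9, 27), -1), 759) = Add(Mul(36, -1), 759) = Add(-36, 759) = 723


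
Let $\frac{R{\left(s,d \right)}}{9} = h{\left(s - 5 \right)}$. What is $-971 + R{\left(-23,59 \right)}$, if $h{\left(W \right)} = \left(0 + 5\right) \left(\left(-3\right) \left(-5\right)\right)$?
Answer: $-296$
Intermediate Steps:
$h{\left(W \right)} = 75$ ($h{\left(W \right)} = 5 \cdot 15 = 75$)
$R{\left(s,d \right)} = 675$ ($R{\left(s,d \right)} = 9 \cdot 75 = 675$)
$-971 + R{\left(-23,59 \right)} = -971 + 675 = -296$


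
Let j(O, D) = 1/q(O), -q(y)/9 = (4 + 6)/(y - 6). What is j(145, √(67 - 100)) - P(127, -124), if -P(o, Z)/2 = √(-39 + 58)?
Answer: -139/90 + 2*√19 ≈ 7.1734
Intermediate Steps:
P(o, Z) = -2*√19 (P(o, Z) = -2*√(-39 + 58) = -2*√19)
q(y) = -90/(-6 + y) (q(y) = -9*(4 + 6)/(y - 6) = -90/(-6 + y))
j(O, D) = 1/15 - O/90 (j(O, D) = 1/(-90/(-6 + O)) = 1/15 - O/90)
j(145, √(67 - 100)) - P(127, -124) = (1/15 - 1/90*145) - (-2)*√19 = (1/15 - 29/18) + 2*√19 = -139/90 + 2*√19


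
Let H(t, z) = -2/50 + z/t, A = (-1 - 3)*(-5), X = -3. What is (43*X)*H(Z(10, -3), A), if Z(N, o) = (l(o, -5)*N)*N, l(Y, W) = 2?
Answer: -387/50 ≈ -7.7400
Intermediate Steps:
Z(N, o) = 2*N**2 (Z(N, o) = (2*N)*N = 2*N**2)
A = 20 (A = -4*(-5) = 20)
H(t, z) = -1/25 + z/t (H(t, z) = -2*1/50 + z/t = -1/25 + z/t)
(43*X)*H(Z(10, -3), A) = (43*(-3))*((20 - 2*10**2/25)/((2*10**2))) = -129*(20 - 2*100/25)/(2*100) = -129*(20 - 1/25*200)/200 = -129*(20 - 8)/200 = -129*12/200 = -129*3/50 = -387/50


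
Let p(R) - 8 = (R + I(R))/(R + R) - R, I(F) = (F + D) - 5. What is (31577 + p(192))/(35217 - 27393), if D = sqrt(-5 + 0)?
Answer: 12055291/3004416 + I*sqrt(5)/3004416 ≈ 4.0125 + 7.4426e-7*I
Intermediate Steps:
D = I*sqrt(5) (D = sqrt(-5) = I*sqrt(5) ≈ 2.2361*I)
I(F) = -5 + F + I*sqrt(5) (I(F) = (F + I*sqrt(5)) - 5 = -5 + F + I*sqrt(5))
p(R) = 8 - R + (-5 + 2*R + I*sqrt(5))/(2*R) (p(R) = 8 + ((R + (-5 + R + I*sqrt(5)))/(R + R) - R) = 8 + ((-5 + 2*R + I*sqrt(5))/((2*R)) - R) = 8 + ((-5 + 2*R + I*sqrt(5))*(1/(2*R)) - R) = 8 + ((-5 + 2*R + I*sqrt(5))/(2*R) - R) = 8 + (-R + (-5 + 2*R + I*sqrt(5))/(2*R)) = 8 - R + (-5 + 2*R + I*sqrt(5))/(2*R))
(31577 + p(192))/(35217 - 27393) = (31577 + (9 - 1*192 - 5/2/192 + (1/2)*I*sqrt(5)/192))/(35217 - 27393) = (31577 + (9 - 192 - 5/2*1/192 + (1/2)*I*sqrt(5)*(1/192)))/7824 = (31577 + (9 - 192 - 5/384 + I*sqrt(5)/384))*(1/7824) = (31577 + (-70277/384 + I*sqrt(5)/384))*(1/7824) = (12055291/384 + I*sqrt(5)/384)*(1/7824) = 12055291/3004416 + I*sqrt(5)/3004416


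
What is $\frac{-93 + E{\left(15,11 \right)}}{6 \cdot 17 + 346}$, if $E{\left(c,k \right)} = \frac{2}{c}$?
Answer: $- \frac{199}{960} \approx -0.20729$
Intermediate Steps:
$\frac{-93 + E{\left(15,11 \right)}}{6 \cdot 17 + 346} = \frac{-93 + \frac{2}{15}}{6 \cdot 17 + 346} = \frac{-93 + 2 \cdot \frac{1}{15}}{102 + 346} = \frac{-93 + \frac{2}{15}}{448} = \frac{1}{448} \left(- \frac{1393}{15}\right) = - \frac{199}{960}$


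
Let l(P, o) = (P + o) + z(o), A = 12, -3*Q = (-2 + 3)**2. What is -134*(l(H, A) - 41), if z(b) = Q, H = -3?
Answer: 12998/3 ≈ 4332.7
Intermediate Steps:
Q = -1/3 (Q = -(-2 + 3)**2/3 = -1/3*1**2 = -1/3*1 = -1/3 ≈ -0.33333)
z(b) = -1/3
l(P, o) = -1/3 + P + o (l(P, o) = (P + o) - 1/3 = -1/3 + P + o)
-134*(l(H, A) - 41) = -134*((-1/3 - 3 + 12) - 41) = -134*(26/3 - 41) = -134*(-97/3) = 12998/3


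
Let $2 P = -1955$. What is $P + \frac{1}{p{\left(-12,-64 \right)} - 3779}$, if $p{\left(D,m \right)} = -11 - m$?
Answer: $- \frac{1821083}{1863} \approx -977.5$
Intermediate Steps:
$P = - \frac{1955}{2}$ ($P = \frac{1}{2} \left(-1955\right) = - \frac{1955}{2} \approx -977.5$)
$P + \frac{1}{p{\left(-12,-64 \right)} - 3779} = - \frac{1955}{2} + \frac{1}{\left(-11 - -64\right) - 3779} = - \frac{1955}{2} + \frac{1}{\left(-11 + 64\right) - 3779} = - \frac{1955}{2} + \frac{1}{53 - 3779} = - \frac{1955}{2} + \frac{1}{-3726} = - \frac{1955}{2} - \frac{1}{3726} = - \frac{1821083}{1863}$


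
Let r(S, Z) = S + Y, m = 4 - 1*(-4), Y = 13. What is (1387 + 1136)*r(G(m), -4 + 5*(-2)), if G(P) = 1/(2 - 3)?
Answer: 30276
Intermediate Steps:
m = 8 (m = 4 + 4 = 8)
G(P) = -1 (G(P) = 1/(-1) = -1)
r(S, Z) = 13 + S (r(S, Z) = S + 13 = 13 + S)
(1387 + 1136)*r(G(m), -4 + 5*(-2)) = (1387 + 1136)*(13 - 1) = 2523*12 = 30276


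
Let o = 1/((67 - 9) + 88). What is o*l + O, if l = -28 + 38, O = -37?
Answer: -2696/73 ≈ -36.932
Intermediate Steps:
o = 1/146 (o = 1/(58 + 88) = 1/146 ≈ 0.0068493)
l = 10
o*l + O = (1/146)*10 - 37 = 5/73 - 37 = -2696/73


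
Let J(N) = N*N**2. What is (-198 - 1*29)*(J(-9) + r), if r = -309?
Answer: 235626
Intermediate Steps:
J(N) = N**3
(-198 - 1*29)*(J(-9) + r) = (-198 - 1*29)*((-9)**3 - 309) = (-198 - 29)*(-729 - 309) = -227*(-1038) = 235626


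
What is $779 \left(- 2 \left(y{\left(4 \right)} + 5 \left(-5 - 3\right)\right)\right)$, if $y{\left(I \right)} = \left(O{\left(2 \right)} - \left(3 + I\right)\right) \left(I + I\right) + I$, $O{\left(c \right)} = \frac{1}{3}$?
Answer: $\frac{417544}{3} \approx 1.3918 \cdot 10^{5}$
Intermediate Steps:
$O{\left(c \right)} = \frac{1}{3}$
$y{\left(I \right)} = I + 2 I \left(- \frac{8}{3} - I\right)$ ($y{\left(I \right)} = \left(\frac{1}{3} - \left(3 + I\right)\right) \left(I + I\right) + I = \left(- \frac{8}{3} - I\right) 2 I + I = 2 I \left(- \frac{8}{3} - I\right) + I = I + 2 I \left(- \frac{8}{3} - I\right)$)
$779 \left(- 2 \left(y{\left(4 \right)} + 5 \left(-5 - 3\right)\right)\right) = 779 \left(- 2 \left(\left(- \frac{1}{3}\right) 4 \left(13 + 6 \cdot 4\right) + 5 \left(-5 - 3\right)\right)\right) = 779 \left(- 2 \left(\left(- \frac{1}{3}\right) 4 \left(13 + 24\right) + 5 \left(-8\right)\right)\right) = 779 \left(- 2 \left(\left(- \frac{1}{3}\right) 4 \cdot 37 - 40\right)\right) = 779 \left(- 2 \left(- \frac{148}{3} - 40\right)\right) = 779 \left(\left(-2\right) \left(- \frac{268}{3}\right)\right) = 779 \cdot \frac{536}{3} = \frac{417544}{3}$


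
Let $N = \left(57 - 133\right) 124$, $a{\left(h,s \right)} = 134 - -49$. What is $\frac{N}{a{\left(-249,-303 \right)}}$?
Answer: $- \frac{9424}{183} \approx -51.497$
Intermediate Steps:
$a{\left(h,s \right)} = 183$ ($a{\left(h,s \right)} = 134 + 49 = 183$)
$N = -9424$ ($N = \left(-76\right) 124 = -9424$)
$\frac{N}{a{\left(-249,-303 \right)}} = - \frac{9424}{183}$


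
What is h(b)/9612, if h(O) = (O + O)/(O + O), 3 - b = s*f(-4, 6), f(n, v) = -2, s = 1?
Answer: 1/9612 ≈ 0.00010404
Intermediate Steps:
b = 5 (b = 3 - (-2) = 3 - 1*(-2) = 3 + 2 = 5)
h(O) = 1 (h(O) = (2*O)/((2*O)) = (2*O)*(1/(2*O)) = 1)
h(b)/9612 = 1/9612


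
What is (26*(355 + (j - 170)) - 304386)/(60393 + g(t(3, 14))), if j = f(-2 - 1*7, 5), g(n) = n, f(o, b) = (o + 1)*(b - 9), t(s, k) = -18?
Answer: -298744/60375 ≈ -4.9481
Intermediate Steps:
f(o, b) = (1 + o)*(-9 + b)
j = 32 (j = -9 + 5 - 9*(-2 - 1*7) + 5*(-2 - 1*7) = -9 + 5 - 9*(-2 - 7) + 5*(-2 - 7) = -9 + 5 - 9*(-9) + 5*(-9) = -9 + 5 + 81 - 45 = 32)
(26*(355 + (j - 170)) - 304386)/(60393 + g(t(3, 14))) = (26*(355 + (32 - 170)) - 304386)/(60393 - 18) = (26*(355 - 138) - 304386)/60375 = (26*217 - 304386)*(1/60375) = (5642 - 304386)*(1/60375) = -298744*1/60375 = -298744/60375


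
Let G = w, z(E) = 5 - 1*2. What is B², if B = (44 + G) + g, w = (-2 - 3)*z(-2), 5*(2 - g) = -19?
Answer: 30276/25 ≈ 1211.0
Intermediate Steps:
g = 29/5 (g = 2 - ⅕*(-19) = 2 + 19/5 = 29/5 ≈ 5.8000)
z(E) = 3 (z(E) = 5 - 2 = 3)
w = -15 (w = (-2 - 3)*3 = -5*3 = -15)
G = -15
B = 174/5 (B = (44 - 15) + 29/5 = 29 + 29/5 = 174/5 ≈ 34.800)
B² = (174/5)² = 30276/25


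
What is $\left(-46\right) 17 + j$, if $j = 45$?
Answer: $-737$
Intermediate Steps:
$\left(-46\right) 17 + j = \left(-46\right) 17 + 45 = -782 + 45 = -737$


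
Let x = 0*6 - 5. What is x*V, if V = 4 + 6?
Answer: -50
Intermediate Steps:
V = 10
x = -5 (x = 0 - 5 = -5)
x*V = -5*10 = -50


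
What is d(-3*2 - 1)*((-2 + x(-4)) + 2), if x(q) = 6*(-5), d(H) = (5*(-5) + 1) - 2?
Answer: 780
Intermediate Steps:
d(H) = -26 (d(H) = (-25 + 1) - 2 = -24 - 2 = -26)
x(q) = -30
d(-3*2 - 1)*((-2 + x(-4)) + 2) = -26*((-2 - 30) + 2) = -26*(-32 + 2) = -26*(-30) = 780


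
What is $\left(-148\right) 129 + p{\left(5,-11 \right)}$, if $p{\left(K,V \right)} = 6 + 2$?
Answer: $-19084$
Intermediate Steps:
$p{\left(K,V \right)} = 8$
$\left(-148\right) 129 + p{\left(5,-11 \right)} = \left(-148\right) 129 + 8 = -19092 + 8 = -19084$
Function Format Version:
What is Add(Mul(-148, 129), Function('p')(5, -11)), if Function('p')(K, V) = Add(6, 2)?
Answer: -19084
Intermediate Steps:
Function('p')(K, V) = 8
Add(Mul(-148, 129), Function('p')(5, -11)) = Add(Mul(-148, 129), 8) = Add(-19092, 8) = -19084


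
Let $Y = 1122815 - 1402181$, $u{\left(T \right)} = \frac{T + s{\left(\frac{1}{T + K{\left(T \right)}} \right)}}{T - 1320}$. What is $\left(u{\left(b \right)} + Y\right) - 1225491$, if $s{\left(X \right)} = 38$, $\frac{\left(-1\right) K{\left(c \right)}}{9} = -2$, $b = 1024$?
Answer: $- \frac{222719367}{148} \approx -1.5049 \cdot 10^{6}$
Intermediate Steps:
$K{\left(c \right)} = 18$ ($K{\left(c \right)} = \left(-9\right) \left(-2\right) = 18$)
$u{\left(T \right)} = \frac{38 + T}{-1320 + T}$ ($u{\left(T \right)} = \frac{T + 38}{T - 1320} = \frac{38 + T}{-1320 + T}$)
$Y = -279366$
$\left(u{\left(b \right)} + Y\right) - 1225491 = \left(\frac{38 + 1024}{-1320 + 1024} - 279366\right) - 1225491 = \left(\frac{1}{-296} \cdot 1062 - 279366\right) - 1225491 = \left(\left(- \frac{1}{296}\right) 1062 - 279366\right) - 1225491 = \left(- \frac{531}{148} - 279366\right) - 1225491 = - \frac{41346699}{148} - 1225491 = - \frac{222719367}{148}$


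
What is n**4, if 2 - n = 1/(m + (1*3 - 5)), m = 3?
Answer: 1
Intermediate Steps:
n = 1 (n = 2 - 1/(3 + (1*3 - 5)) = 2 - 1/(3 + (3 - 5)) = 2 - 1/(3 - 2) = 2 - 1/1 = 2 - 1*1 = 2 - 1 = 1)
n**4 = 1**4 = 1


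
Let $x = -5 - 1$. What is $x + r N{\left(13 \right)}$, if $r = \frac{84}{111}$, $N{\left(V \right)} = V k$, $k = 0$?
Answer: $-6$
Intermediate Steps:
$N{\left(V \right)} = 0$ ($N{\left(V \right)} = V 0 = 0$)
$x = -6$
$r = \frac{28}{37}$ ($r = 84 \cdot \frac{1}{111} = \frac{28}{37} \approx 0.75676$)
$x + r N{\left(13 \right)} = -6 + \frac{28}{37} \cdot 0 = -6 + 0 = -6$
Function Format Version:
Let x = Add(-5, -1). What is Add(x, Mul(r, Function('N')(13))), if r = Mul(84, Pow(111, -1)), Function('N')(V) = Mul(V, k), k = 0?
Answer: -6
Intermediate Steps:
Function('N')(V) = 0 (Function('N')(V) = Mul(V, 0) = 0)
x = -6
r = Rational(28, 37) (r = Mul(84, Rational(1, 111)) = Rational(28, 37) ≈ 0.75676)
Add(x, Mul(r, Function('N')(13))) = Add(-6, Mul(Rational(28, 37), 0)) = Add(-6, 0) = -6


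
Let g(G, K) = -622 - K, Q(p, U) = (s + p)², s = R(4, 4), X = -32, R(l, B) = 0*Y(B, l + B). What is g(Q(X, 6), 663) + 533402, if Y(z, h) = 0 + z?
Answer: 532117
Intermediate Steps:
Y(z, h) = z
R(l, B) = 0 (R(l, B) = 0*B = 0)
s = 0
Q(p, U) = p² (Q(p, U) = (0 + p)² = p²)
g(Q(X, 6), 663) + 533402 = (-622 - 1*663) + 533402 = (-622 - 663) + 533402 = -1285 + 533402 = 532117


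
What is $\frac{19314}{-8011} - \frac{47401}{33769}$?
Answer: $- \frac{1031943877}{270523459} \approx -3.8146$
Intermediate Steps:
$\frac{19314}{-8011} - \frac{47401}{33769} = 19314 \left(- \frac{1}{8011}\right) - \frac{47401}{33769} = - \frac{19314}{8011} - \frac{47401}{33769} = - \frac{1031943877}{270523459}$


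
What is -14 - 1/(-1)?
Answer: -13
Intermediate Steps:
-14 - 1/(-1) = -14 - 1*(-1) = -14 + 1 = -13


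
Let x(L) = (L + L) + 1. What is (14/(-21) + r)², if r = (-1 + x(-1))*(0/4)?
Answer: 4/9 ≈ 0.44444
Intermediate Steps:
x(L) = 1 + 2*L (x(L) = 2*L + 1 = 1 + 2*L)
r = 0 (r = (-1 + (1 + 2*(-1)))*(0/4) = (-1 + (1 - 2))*(0*(¼)) = (-1 - 1)*0 = -2*0 = 0)
(14/(-21) + r)² = (14/(-21) + 0)² = (14*(-1/21) + 0)² = (-⅔ + 0)² = (-⅔)² = 4/9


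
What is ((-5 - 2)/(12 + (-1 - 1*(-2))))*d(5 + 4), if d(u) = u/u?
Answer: -7/13 ≈ -0.53846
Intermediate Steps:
d(u) = 1
((-5 - 2)/(12 + (-1 - 1*(-2))))*d(5 + 4) = ((-5 - 2)/(12 + (-1 - 1*(-2))))*1 = -7/(12 + (-1 + 2))*1 = -7/(12 + 1)*1 = -7/13*1 = -7/13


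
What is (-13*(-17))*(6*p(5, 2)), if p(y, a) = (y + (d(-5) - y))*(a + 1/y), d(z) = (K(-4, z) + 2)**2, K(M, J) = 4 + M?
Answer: 58344/5 ≈ 11669.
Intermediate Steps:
d(z) = 4 (d(z) = ((4 - 4) + 2)**2 = (0 + 2)**2 = 2**2 = 4)
p(y, a) = 4*a + 4/y (p(y, a) = (y + (4 - y))*(a + 1/y) = 4*(a + 1/y) = 4*a + 4/y)
(-13*(-17))*(6*p(5, 2)) = (-13*(-17))*(6*(4*2 + 4/5)) = 221*(6*(8 + 4*(1/5))) = 221*(6*(8 + 4/5)) = 221*(6*(44/5)) = 221*(264/5) = 58344/5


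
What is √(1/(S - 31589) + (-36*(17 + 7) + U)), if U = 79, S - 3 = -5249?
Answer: 2*I*√266275389615/36835 ≈ 28.018*I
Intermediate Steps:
S = -5246 (S = 3 - 5249 = -5246)
√(1/(S - 31589) + (-36*(17 + 7) + U)) = √(1/(-5246 - 31589) + (-36*(17 + 7) + 79)) = √(1/(-36835) + (-36*24 + 79)) = √(-1/36835 + (-864 + 79)) = √(-1/36835 - 785) = √(-28915476/36835) = 2*I*√266275389615/36835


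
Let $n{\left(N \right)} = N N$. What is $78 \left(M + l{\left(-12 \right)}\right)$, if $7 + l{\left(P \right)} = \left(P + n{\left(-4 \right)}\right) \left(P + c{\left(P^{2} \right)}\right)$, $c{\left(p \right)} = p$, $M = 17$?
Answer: $41964$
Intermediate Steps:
$n{\left(N \right)} = N^{2}$
$l{\left(P \right)} = -7 + \left(16 + P\right) \left(P + P^{2}\right)$ ($l{\left(P \right)} = -7 + \left(P + \left(-4\right)^{2}\right) \left(P + P^{2}\right) = -7 + \left(P + 16\right) \left(P + P^{2}\right) = -7 + \left(16 + P\right) \left(P + P^{2}\right)$)
$78 \left(M + l{\left(-12 \right)}\right) = 78 \left(17 + \left(-7 + \left(-12\right)^{3} + 16 \left(-12\right) + 17 \left(-12\right)^{2}\right)\right) = 78 \left(17 - -521\right) = 78 \left(17 + 521\right) = 78 \cdot 538 = 41964$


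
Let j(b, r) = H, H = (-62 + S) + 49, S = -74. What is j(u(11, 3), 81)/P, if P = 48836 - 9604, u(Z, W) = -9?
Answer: -87/39232 ≈ -0.0022176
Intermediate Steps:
H = -87 (H = (-62 - 74) + 49 = -136 + 49 = -87)
j(b, r) = -87
P = 39232
j(u(11, 3), 81)/P = -87/39232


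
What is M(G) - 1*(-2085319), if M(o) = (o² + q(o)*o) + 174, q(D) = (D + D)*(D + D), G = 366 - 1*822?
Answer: -376981835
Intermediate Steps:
G = -456 (G = 366 - 822 = -456)
q(D) = 4*D² (q(D) = (2*D)*(2*D) = 4*D²)
M(o) = 174 + o² + 4*o³ (M(o) = (o² + (4*o²)*o) + 174 = (o² + 4*o³) + 174 = 174 + o² + 4*o³)
M(G) - 1*(-2085319) = (174 + (-456)² + 4*(-456)³) - 1*(-2085319) = (174 + 207936 + 4*(-94818816)) + 2085319 = (174 + 207936 - 379275264) + 2085319 = -379067154 + 2085319 = -376981835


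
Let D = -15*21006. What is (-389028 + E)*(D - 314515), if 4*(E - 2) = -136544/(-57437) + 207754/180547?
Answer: 5079931214940600611975/20740156078 ≈ 2.4493e+11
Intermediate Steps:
D = -315090
E = 59773000189/20740156078 (E = 2 + (-136544/(-57437) + 207754/180547)/4 = 2 + (-136544*(-1/57437) + 207754*(1/180547))/4 = 2 + (136544/57437 + 207754/180547)/4 = 2 + (1/4)*(36585376066/10370078039) = 2 + 18292688033/20740156078 = 59773000189/20740156078 ≈ 2.8820)
(-389028 + E)*(D - 314515) = (-389028 + 59773000189/20740156078)*(-315090 - 314515) = -8068441665711995/20740156078*(-629605) = 5079931214940600611975/20740156078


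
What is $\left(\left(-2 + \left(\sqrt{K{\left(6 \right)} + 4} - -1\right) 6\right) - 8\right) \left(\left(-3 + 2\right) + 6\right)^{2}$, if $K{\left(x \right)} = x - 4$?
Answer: $-100 + 150 \sqrt{6} \approx 267.42$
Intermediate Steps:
$K{\left(x \right)} = -4 + x$ ($K{\left(x \right)} = x - 4 = -4 + x$)
$\left(\left(-2 + \left(\sqrt{K{\left(6 \right)} + 4} - -1\right) 6\right) - 8\right) \left(\left(-3 + 2\right) + 6\right)^{2} = \left(\left(-2 + \left(\sqrt{\left(-4 + 6\right) + 4} - -1\right) 6\right) - 8\right) \left(\left(-3 + 2\right) + 6\right)^{2} = \left(\left(-2 + \left(\sqrt{2 + 4} + 1\right) 6\right) - 8\right) \left(-1 + 6\right)^{2} = \left(\left(-2 + \left(\sqrt{6} + 1\right) 6\right) - 8\right) 5^{2} = \left(\left(-2 + \left(1 + \sqrt{6}\right) 6\right) - 8\right) 25 = \left(\left(-2 + \left(6 + 6 \sqrt{6}\right)\right) - 8\right) 25 = \left(\left(4 + 6 \sqrt{6}\right) - 8\right) 25 = \left(-4 + 6 \sqrt{6}\right) 25 = -100 + 150 \sqrt{6}$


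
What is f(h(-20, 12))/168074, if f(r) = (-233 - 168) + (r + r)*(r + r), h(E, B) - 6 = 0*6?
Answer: -257/168074 ≈ -0.0015291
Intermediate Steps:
h(E, B) = 6 (h(E, B) = 6 + 0*6 = 6 + 0 = 6)
f(r) = -401 + 4*r**2 (f(r) = -401 + (2*r)*(2*r) = -401 + 4*r**2)
f(h(-20, 12))/168074 = (-401 + 4*6**2)/168074 = (-401 + 4*36)*(1/168074) = (-401 + 144)*(1/168074) = -257*1/168074 = -257/168074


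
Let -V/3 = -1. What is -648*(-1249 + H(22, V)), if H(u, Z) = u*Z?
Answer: 766584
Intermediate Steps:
V = 3 (V = -3*(-1) = 3)
H(u, Z) = Z*u
-648*(-1249 + H(22, V)) = -648*(-1249 + 3*22) = -648*(-1249 + 66) = -648*(-1183) = 766584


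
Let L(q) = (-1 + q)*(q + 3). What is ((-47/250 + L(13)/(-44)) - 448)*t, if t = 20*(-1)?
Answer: 2489034/275 ≈ 9051.0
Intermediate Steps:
L(q) = (-1 + q)*(3 + q)
t = -20
((-47/250 + L(13)/(-44)) - 448)*t = ((-47/250 + (-3 + 13² + 2*13)/(-44)) - 448)*(-20) = ((-47*1/250 + (-3 + 169 + 26)*(-1/44)) - 448)*(-20) = ((-47/250 + 192*(-1/44)) - 448)*(-20) = ((-47/250 - 48/11) - 448)*(-20) = (-12517/2750 - 448)*(-20) = -1244517/2750*(-20) = 2489034/275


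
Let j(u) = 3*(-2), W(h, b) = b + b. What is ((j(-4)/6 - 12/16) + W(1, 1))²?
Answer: 1/16 ≈ 0.062500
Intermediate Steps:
W(h, b) = 2*b
j(u) = -6
((j(-4)/6 - 12/16) + W(1, 1))² = ((-6/6 - 12/16) + 2*1)² = ((-6*⅙ - 12*1/16) + 2)² = ((-1 - ¾) + 2)² = (-7/4 + 2)² = (¼)² = 1/16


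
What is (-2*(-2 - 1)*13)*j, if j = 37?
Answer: 2886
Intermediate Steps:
(-2*(-2 - 1)*13)*j = (-2*(-2 - 1)*13)*37 = (-2*(-3)*13)*37 = (6*13)*37 = 78*37 = 2886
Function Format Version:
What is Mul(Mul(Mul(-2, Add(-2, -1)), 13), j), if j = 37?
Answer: 2886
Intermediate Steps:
Mul(Mul(Mul(-2, Add(-2, -1)), 13), j) = Mul(Mul(Mul(-2, Add(-2, -1)), 13), 37) = Mul(Mul(Mul(-2, -3), 13), 37) = Mul(Mul(6, 13), 37) = Mul(78, 37) = 2886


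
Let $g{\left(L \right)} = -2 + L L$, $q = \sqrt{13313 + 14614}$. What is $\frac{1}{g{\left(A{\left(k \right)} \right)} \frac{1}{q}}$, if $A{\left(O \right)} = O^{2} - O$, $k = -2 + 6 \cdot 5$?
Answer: $\frac{3 \sqrt{3103}}{571534} \approx 0.0002924$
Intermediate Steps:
$k = 28$ ($k = -2 + 30 = 28$)
$q = 3 \sqrt{3103}$ ($q = \sqrt{27927} = 3 \sqrt{3103} \approx 167.11$)
$g{\left(L \right)} = -2 + L^{2}$
$\frac{1}{g{\left(A{\left(k \right)} \right)} \frac{1}{q}} = \frac{1}{\left(-2 + \left(28 \left(-1 + 28\right)\right)^{2}\right) \frac{1}{3 \sqrt{3103}}} = \frac{1}{\left(-2 + \left(28 \cdot 27\right)^{2}\right) \frac{\sqrt{3103}}{9309}} = \frac{1}{\left(-2 + 756^{2}\right) \frac{\sqrt{3103}}{9309}} = \frac{1}{\left(-2 + 571536\right) \frac{\sqrt{3103}}{9309}} = \frac{1}{571534 \frac{\sqrt{3103}}{9309}} = \frac{1}{\frac{571534}{9309} \sqrt{3103}} = \frac{3 \sqrt{3103}}{571534}$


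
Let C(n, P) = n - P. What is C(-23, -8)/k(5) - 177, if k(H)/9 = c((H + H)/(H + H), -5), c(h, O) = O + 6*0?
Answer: -530/3 ≈ -176.67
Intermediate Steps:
c(h, O) = O (c(h, O) = O + 0 = O)
k(H) = -45 (k(H) = 9*(-5) = -45)
C(-23, -8)/k(5) - 177 = (-23 - 1*(-8))/(-45) - 177 = (-23 + 8)*(-1/45) - 177 = -15*(-1/45) - 177 = 1/3 - 177 = -530/3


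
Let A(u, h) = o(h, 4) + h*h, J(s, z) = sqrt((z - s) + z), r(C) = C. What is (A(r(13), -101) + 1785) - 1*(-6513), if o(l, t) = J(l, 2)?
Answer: 18499 + sqrt(105) ≈ 18509.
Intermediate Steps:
J(s, z) = sqrt(-s + 2*z)
o(l, t) = sqrt(4 - l) (o(l, t) = sqrt(-l + 2*2) = sqrt(-l + 4) = sqrt(4 - l))
A(u, h) = h**2 + sqrt(4 - h) (A(u, h) = sqrt(4 - h) + h*h = sqrt(4 - h) + h**2 = h**2 + sqrt(4 - h))
(A(r(13), -101) + 1785) - 1*(-6513) = (((-101)**2 + sqrt(4 - 1*(-101))) + 1785) - 1*(-6513) = ((10201 + sqrt(4 + 101)) + 1785) + 6513 = ((10201 + sqrt(105)) + 1785) + 6513 = (11986 + sqrt(105)) + 6513 = 18499 + sqrt(105)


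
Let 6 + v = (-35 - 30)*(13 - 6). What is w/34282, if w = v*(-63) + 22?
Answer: 29065/34282 ≈ 0.84782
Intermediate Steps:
v = -461 (v = -6 + (-35 - 30)*(13 - 6) = -6 - 65*7 = -6 - 455 = -461)
w = 29065 (w = -461*(-63) + 22 = 29043 + 22 = 29065)
w/34282 = 29065/34282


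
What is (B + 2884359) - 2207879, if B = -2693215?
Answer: -2016735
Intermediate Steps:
(B + 2884359) - 2207879 = (-2693215 + 2884359) - 2207879 = 191144 - 2207879 = -2016735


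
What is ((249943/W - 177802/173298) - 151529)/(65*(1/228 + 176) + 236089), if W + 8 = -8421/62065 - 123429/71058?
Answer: -5634131394597820087264/7886000791974130754137 ≈ -0.71445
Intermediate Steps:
W = -14513572821/1470071590 (W = -8 + (-8421/62065 - 123429/71058) = -8 + (-8421*1/62065 - 123429*1/71058) = -8 + (-8421/62065 - 41143/23686) = -8 - 2753000101/1470071590 = -14513572821/1470071590 ≈ -9.8727)
((249943/W - 177802/173298) - 151529)/(65*(1/228 + 176) + 236089) = ((249943/(-14513572821/1470071590) - 177802/173298) - 151529)/(65*(1/228 + 176) + 236089) = ((249943*(-1470071590/14513572821) - 177802*1/173298) - 151529)/(65*(1/228 + 176) + 236089) = ((-367434103419370/14513572821 - 88901/86649) - 151529)/(65*(40129/228) + 236089) = (-10613029299440783617/419195523788943 - 151529)/(2608385/228 + 236089) = -74133307823655527464/(419195523788943*56436677/228) = -74133307823655527464/419195523788943*228/56436677 = -5634131394597820087264/7886000791974130754137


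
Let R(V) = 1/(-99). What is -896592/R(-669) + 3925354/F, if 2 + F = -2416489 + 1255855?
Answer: 51510537186667/580318 ≈ 8.8763e+7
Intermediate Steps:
F = -1160636 (F = -2 + (-2416489 + 1255855) = -2 - 1160634 = -1160636)
R(V) = -1/99
-896592/R(-669) + 3925354/F = -896592/(-1/99) + 3925354/(-1160636) = -896592*(-99) + 3925354*(-1/1160636) = 88762608 - 1962677/580318 = 51510537186667/580318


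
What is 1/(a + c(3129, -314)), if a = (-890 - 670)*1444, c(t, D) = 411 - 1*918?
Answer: -1/2253147 ≈ -4.4382e-7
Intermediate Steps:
c(t, D) = -507 (c(t, D) = 411 - 918 = -507)
a = -2252640 (a = -1560*1444 = -2252640)
1/(a + c(3129, -314)) = 1/(-2252640 - 507) = 1/(-2253147) = -1/2253147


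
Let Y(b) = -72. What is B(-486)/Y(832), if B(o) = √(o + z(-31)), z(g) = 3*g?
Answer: -I*√579/72 ≈ -0.3342*I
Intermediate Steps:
B(o) = √(-93 + o) (B(o) = √(o + 3*(-31)) = √(o - 93) = √(-93 + o))
B(-486)/Y(832) = √(-93 - 486)/(-72) = √(-579)*(-1/72) = (I*√579)*(-1/72) = -I*√579/72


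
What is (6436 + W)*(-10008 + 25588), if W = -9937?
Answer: -54545580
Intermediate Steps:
(6436 + W)*(-10008 + 25588) = (6436 - 9937)*(-10008 + 25588) = -3501*15580 = -54545580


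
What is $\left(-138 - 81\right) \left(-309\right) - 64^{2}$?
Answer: $63575$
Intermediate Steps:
$\left(-138 - 81\right) \left(-309\right) - 64^{2} = \left(-219\right) \left(-309\right) - 4096 = 67671 - 4096 = 63575$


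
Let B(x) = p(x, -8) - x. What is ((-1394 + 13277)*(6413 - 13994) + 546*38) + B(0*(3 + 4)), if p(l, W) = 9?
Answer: -90064266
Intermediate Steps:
B(x) = 9 - x
((-1394 + 13277)*(6413 - 13994) + 546*38) + B(0*(3 + 4)) = ((-1394 + 13277)*(6413 - 13994) + 546*38) + (9 - 0*(3 + 4)) = (11883*(-7581) + 20748) + (9 - 0*7) = (-90085023 + 20748) + (9 - 1*0) = -90064275 + (9 + 0) = -90064275 + 9 = -90064266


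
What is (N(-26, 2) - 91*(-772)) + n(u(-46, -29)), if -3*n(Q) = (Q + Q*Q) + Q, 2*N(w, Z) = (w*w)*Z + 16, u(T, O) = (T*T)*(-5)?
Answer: -37234144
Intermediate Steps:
u(T, O) = -5*T² (u(T, O) = T²*(-5) = -5*T²)
N(w, Z) = 8 + Z*w²/2 (N(w, Z) = ((w*w)*Z + 16)/2 = (w²*Z + 16)/2 = (Z*w² + 16)/2 = (16 + Z*w²)/2 = 8 + Z*w²/2)
n(Q) = -2*Q/3 - Q²/3 (n(Q) = -((Q + Q*Q) + Q)/3 = -((Q + Q²) + Q)/3 = -(Q² + 2*Q)/3 = -2*Q/3 - Q²/3)
(N(-26, 2) - 91*(-772)) + n(u(-46, -29)) = ((8 + (½)*2*(-26)²) - 91*(-772)) - (-5*(-46)²)*(2 - 5*(-46)²)/3 = ((8 + (½)*2*676) + 70252) - (-5*2116)*(2 - 5*2116)/3 = ((8 + 676) + 70252) - ⅓*(-10580)*(2 - 10580) = (684 + 70252) - ⅓*(-10580)*(-10578) = 70936 - 37305080 = -37234144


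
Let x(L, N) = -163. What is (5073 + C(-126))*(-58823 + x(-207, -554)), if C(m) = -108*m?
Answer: -1101917466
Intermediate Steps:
(5073 + C(-126))*(-58823 + x(-207, -554)) = (5073 - 108*(-126))*(-58823 - 163) = (5073 + 13608)*(-58986) = 18681*(-58986) = -1101917466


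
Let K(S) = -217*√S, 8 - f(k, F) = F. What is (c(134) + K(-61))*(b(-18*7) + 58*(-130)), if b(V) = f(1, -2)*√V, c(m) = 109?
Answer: -10*(109 - 217*I*√61)*(754 - 3*I*√14) ≈ -6.3162e+5 + 1.2791e+7*I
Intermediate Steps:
f(k, F) = 8 - F
b(V) = 10*√V (b(V) = (8 - 1*(-2))*√V = (8 + 2)*√V = 10*√V)
(c(134) + K(-61))*(b(-18*7) + 58*(-130)) = (109 - 217*I*√61)*(10*√(-18*7) + 58*(-130)) = (109 - 217*I*√61)*(10*√(-126) - 7540) = (109 - 217*I*√61)*(10*(3*I*√14) - 7540) = (109 - 217*I*√61)*(30*I*√14 - 7540) = (109 - 217*I*√61)*(-7540 + 30*I*√14) = (-7540 + 30*I*√14)*(109 - 217*I*√61)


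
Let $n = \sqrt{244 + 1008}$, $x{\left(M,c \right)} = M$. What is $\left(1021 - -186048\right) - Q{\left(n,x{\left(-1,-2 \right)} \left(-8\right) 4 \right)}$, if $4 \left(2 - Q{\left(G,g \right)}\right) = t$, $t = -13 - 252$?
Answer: $\frac{748003}{4} \approx 1.87 \cdot 10^{5}$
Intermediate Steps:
$n = 2 \sqrt{313}$ ($n = \sqrt{1252} = 2 \sqrt{313} \approx 35.384$)
$t = -265$ ($t = -13 - 252 = -265$)
$Q{\left(G,g \right)} = \frac{273}{4}$ ($Q{\left(G,g \right)} = 2 - - \frac{265}{4} = 2 + \frac{265}{4} = \frac{273}{4}$)
$\left(1021 - -186048\right) - Q{\left(n,x{\left(-1,-2 \right)} \left(-8\right) 4 \right)} = \left(1021 - -186048\right) - \frac{273}{4} = \left(1021 + 186048\right) - \frac{273}{4} = 187069 - \frac{273}{4} = \frac{748003}{4}$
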